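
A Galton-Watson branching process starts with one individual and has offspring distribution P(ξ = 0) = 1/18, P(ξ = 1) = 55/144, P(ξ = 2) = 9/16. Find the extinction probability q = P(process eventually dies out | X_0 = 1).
q = 8/81

The pgf is f(s) = 1/18 + 55/144·s + 9/16·s². The extinction probability q is the smallest fixed point of f in [0, 1]. Setting s = f(s):
  9/16·s² + (55/144 − 1)·s + 1/18 = 0
  9/16·s² − (1/18 + 9/16)·s + 1/18 = 0
which factors as (s − 1)·(9/16·s − 1/18) = 0, giving roots s = 1 and s = (1/18)/(9/16) = 8/81.
Mean offspring μ = 55/144 + 2·9/16 = 217/144 > 1 (supercritical), so q < 1. The extinction probability is the smaller root: q = (1/18)/(9/16) = 8/81.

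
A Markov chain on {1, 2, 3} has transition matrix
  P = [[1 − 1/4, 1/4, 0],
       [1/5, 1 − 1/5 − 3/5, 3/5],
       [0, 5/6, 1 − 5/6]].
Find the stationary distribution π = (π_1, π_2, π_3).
π = (20/63, 25/63, 2/7)

This is a birth-death chain on three states, which satisfies detailed balance: π_1 · P_{12} = π_2 · P_{21} and π_2 · P_{23} = π_3 · P_{32}.
From π_1 · 1/4 = π_2 · 1/5: π_2/π_1 = (1/4)/(1/5) = 5/4.
From π_2 · 3/5 = π_3 · 5/6: π_3/π_2 = (3/5)/(5/6) = 18/25.
Take π_1 proportional to 1; then unnormalized π = (1, 5/4, 9/10). Normalize by dividing by the sum 63/20:
  π = (20/63, 25/63, 2/7).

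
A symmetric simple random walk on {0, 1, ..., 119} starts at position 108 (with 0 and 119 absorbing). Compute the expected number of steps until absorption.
E[τ | X_0 = 108] = 1188

Let v_k = E[τ | X_0 = k]. Boundary: v_0 = v_119 = 0. Recurrence: v_k = 1 + (v_{k-1} + v_{k+1})/2 for 1 ≤ k ≤ 118. The particular solution to v_k − (v_{k-1} + v_{k+1})/2 = 1 is v_k = −k^2. Adding homogeneous solution A + B k and matching boundaries gives v_k = k (119 − k). Substituting k = 108: v_108 = 108 · 11 = 1188.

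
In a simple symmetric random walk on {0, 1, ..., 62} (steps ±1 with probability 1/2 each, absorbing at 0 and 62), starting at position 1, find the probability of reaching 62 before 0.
P(hit 62 before 0) = 1/62

Let u_k = P(hit 62 before 0 | start at k). Then u_0 = 0, u_62 = 1, and u_k = u_{k-1}/2 + u_{k+1}/2 for 1 ≤ k ≤ 61. This harmonic recurrence is solved by u_k = k/62, giving u_1 = 1/62.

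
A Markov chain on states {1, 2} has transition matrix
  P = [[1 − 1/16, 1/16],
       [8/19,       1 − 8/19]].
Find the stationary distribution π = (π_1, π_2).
π_1 = 128/147, π_2 = 19/147

Solve πP = π with π_1 + π_2 = 1. From πP = π: π_1 · (1 − 1/16) + π_2 · 8/19 = π_1 ⇒ π_2 · 8/19 = π_1 · 1/16 ⇒ π_2/π_1 = (1/16)/(8/19) = 19/128. Together with π_1 + π_2 = 1:
  π_1 = (8/19)/(1/16 + 8/19) = (8/19)/(147/304) = 128/147,
  π_2 = (1/16)/(1/16 + 8/19) = (1/16)/(147/304) = 19/147.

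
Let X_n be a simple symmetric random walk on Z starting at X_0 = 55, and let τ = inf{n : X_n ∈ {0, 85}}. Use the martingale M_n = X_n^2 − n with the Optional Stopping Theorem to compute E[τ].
E[τ] = 1650

M_n = X_n^2 − n is a martingale (since E[X_{n+1}^2 | F_n] = X_n^2 + 1). By OST (τ has finite mean in a bounded region), E[M_τ] = E[M_0] = X_0^2 − 0 = 55^2 = 3025. Also E[M_τ] = E[X_τ^2] − E[τ]. The walk exits at 0 or 85, with P(hit 85 first) = 55/85, so E[X_τ^2] = 85^2 · 55/85 + 0 = 4675. Thus E[τ] = E[X_τ^2] − E[M_τ] = 4675 − 3025 = 1650 = 55(85 − 55) = 1650.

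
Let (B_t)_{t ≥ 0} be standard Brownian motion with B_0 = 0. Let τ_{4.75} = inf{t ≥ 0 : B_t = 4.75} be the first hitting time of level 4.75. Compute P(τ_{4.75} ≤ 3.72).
P(τ_{4.75} ≤ 3.72) = 2(1 − Φ(4.75/√3.72)) = 2(1 − Φ(2.4628)) ≈ 0.0138

By the reflection principle for standard BM, P(τ_b ≤ t) = 2 · P(B_t ≥ b). Since B_t ~ N(0, t), P(B_t ≥ 4.75) = 1 − Φ(4.75/√t) = 1 − Φ(4.75/√3.72) = 1 − Φ(2.4628) ≈ 0.00689. Doubling: P(τ_{4.75} ≤ 3.72) ≈ 2 · 0.00689 = 0.01378 ≈ 0.0138.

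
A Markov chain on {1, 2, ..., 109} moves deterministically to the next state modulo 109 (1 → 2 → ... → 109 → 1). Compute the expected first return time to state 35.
E[T_35 | X_0 = 35] = 109

The chain cycles deterministically, so starting at state 35 it returns in exactly 109 steps. Equivalently, the stationary distribution is uniform π_j = 1/109 for every state j, so by Kac's formula E[T_35] = 1/π_35 = 109.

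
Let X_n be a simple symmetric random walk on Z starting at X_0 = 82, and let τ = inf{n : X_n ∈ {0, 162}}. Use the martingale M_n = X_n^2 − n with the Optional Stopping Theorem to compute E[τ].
E[τ] = 6560

M_n = X_n^2 − n is a martingale (since E[X_{n+1}^2 | F_n] = X_n^2 + 1). By OST (τ has finite mean in a bounded region), E[M_τ] = E[M_0] = X_0^2 − 0 = 82^2 = 6724. Also E[M_τ] = E[X_τ^2] − E[τ]. The walk exits at 0 or 162, with P(hit 162 first) = 82/162, so E[X_τ^2] = 162^2 · 82/162 + 0 = 13284. Thus E[τ] = E[X_τ^2] − E[M_τ] = 13284 − 6724 = 6560 = 82(162 − 82) = 6560.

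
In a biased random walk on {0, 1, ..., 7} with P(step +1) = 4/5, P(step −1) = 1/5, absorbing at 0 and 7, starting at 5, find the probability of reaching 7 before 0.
P(hit 7 before 0) = (1 − (1/4)^5) / (1 − (1/4)^7) = 5456/5461

Let u_k denote P(reach 7 before 0 | start at k). Boundary: u_0 = 0, u_7 = 1. Recurrence: u_k = 4/5·u_{k+1} + 1/5·u_{k-1} for 1 ≤ k ≤ 6. Try u_k = A + B·r^k with r = q/p = (1/5)/(4/5) = 1/4. Substitution satisfies the recurrence; boundary conditions give:
  u_k = (1 − r^k) / (1 − r^N) = (1 − (1/4)^5) / (1 − (1/4)^7) = 5456/5461.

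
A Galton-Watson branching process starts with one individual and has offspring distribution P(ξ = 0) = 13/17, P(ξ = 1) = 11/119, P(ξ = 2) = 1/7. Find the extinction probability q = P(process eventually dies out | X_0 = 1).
q = 1

Mean offspring μ = 0·13/17 + 1·11/119 + 2·1/7 = 45/119 ≤ 1. For μ ≤ 1 with offspring not concentrated at 1, the Galton-Watson process goes extinct almost surely, so q = 1.
(Algebraic check: The pgf is f(s) = 13/17 + 11/119·s + 1/7·s². The extinction probability q is the smallest fixed point of f in [0, 1]. Setting s = f(s):
  1/7·s² + (11/119 − 1)·s + 13/17 = 0
  1/7·s² − (13/17 + 1/7)·s + 13/17 = 0
which factors as (s − 1)·(1/7·s − 13/17) = 0, giving roots s = 1 and s = (13/17)/(1/7) = 91/17. Since 91/17 ≥ 1, the smallest root in [0, 1] is s = 1.)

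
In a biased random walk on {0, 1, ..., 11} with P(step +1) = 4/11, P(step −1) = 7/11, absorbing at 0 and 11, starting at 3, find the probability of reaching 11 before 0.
P(hit 11 before 0) = (1 − (7/4)^3) / (1 − (7/4)^11) = 6094848/657710813

Let u_k denote P(reach 11 before 0 | start at k). Boundary: u_0 = 0, u_11 = 1. Recurrence: u_k = 4/11·u_{k+1} + 7/11·u_{k-1} for 1 ≤ k ≤ 10. Try u_k = A + B·r^k with r = q/p = (7/11)/(4/11) = 7/4. Substitution satisfies the recurrence; boundary conditions give:
  u_k = (1 − r^k) / (1 − r^N) = (1 − (7/4)^3) / (1 − (7/4)^11) = 6094848/657710813.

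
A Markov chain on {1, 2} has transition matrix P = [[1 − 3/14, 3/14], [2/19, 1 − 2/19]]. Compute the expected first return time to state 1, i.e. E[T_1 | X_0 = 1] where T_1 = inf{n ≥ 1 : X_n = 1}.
E[T_1 | X_0 = 1] = 1/π_1 = 85/28

For an irreducible recurrent Markov chain with stationary distribution π, E[T_i | X_0 = i] = 1/π_i (Kac's formula). Here π_1 = (2/19)/(3/14 + 2/19) = (2/19)/(85/266) = 28/85, so E[T_1 | X_0 = 1] = 1/π_1 = (3/14 + 2/19)/(2/19) = (85/266)/(2/19) = 85/28.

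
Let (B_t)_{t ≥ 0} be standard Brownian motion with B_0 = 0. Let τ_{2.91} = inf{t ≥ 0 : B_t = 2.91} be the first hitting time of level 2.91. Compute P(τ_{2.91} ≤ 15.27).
P(τ_{2.91} ≤ 15.27) = 2(1 − Φ(2.91/√15.27)) = 2(1 − Φ(0.7447)) ≈ 0.4565

By the reflection principle for standard BM, P(τ_b ≤ t) = 2 · P(B_t ≥ b). Since B_t ~ N(0, t), P(B_t ≥ 2.91) = 1 − Φ(2.91/√t) = 1 − Φ(2.91/√15.27) = 1 − Φ(0.7447) ≈ 0.22823. Doubling: P(τ_{2.91} ≤ 15.27) ≈ 2 · 0.22823 = 0.45646 ≈ 0.4565.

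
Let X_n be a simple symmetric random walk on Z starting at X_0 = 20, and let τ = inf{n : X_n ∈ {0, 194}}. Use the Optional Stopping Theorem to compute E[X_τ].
E[X_τ] = 20

X_n is a martingale and τ is a bounded-mean stopping time (indeed τ is finite a.s. with bounded expectation since the walk is in a bounded region). By the OST, E[X_τ] = E[X_0] = 20. Equivalently: E[X_τ] = 194 · P(hit 194 first) + 0 · P(hit 0 first) = 194 · (20/194) = 20.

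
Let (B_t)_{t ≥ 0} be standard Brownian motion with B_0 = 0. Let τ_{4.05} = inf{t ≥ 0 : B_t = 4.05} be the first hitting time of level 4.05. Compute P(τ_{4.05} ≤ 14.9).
P(τ_{4.05} ≤ 14.9) = 2(1 − Φ(4.05/√14.9)) = 2(1 − Φ(1.0492)) ≈ 0.2941

By the reflection principle for standard BM, P(τ_b ≤ t) = 2 · P(B_t ≥ b). Since B_t ~ N(0, t), P(B_t ≥ 4.05) = 1 − Φ(4.05/√t) = 1 − Φ(4.05/√14.9) = 1 − Φ(1.0492) ≈ 0.14704. Doubling: P(τ_{4.05} ≤ 14.9) ≈ 2 · 0.14704 = 0.29408 ≈ 0.2941.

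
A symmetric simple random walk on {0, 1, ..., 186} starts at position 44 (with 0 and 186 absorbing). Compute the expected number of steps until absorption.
E[τ | X_0 = 44] = 6248

Let v_k = E[τ | X_0 = k]. Boundary: v_0 = v_186 = 0. Recurrence: v_k = 1 + (v_{k-1} + v_{k+1})/2 for 1 ≤ k ≤ 185. The particular solution to v_k − (v_{k-1} + v_{k+1})/2 = 1 is v_k = −k^2. Adding homogeneous solution A + B k and matching boundaries gives v_k = k (186 − k). Substituting k = 44: v_44 = 44 · 142 = 6248.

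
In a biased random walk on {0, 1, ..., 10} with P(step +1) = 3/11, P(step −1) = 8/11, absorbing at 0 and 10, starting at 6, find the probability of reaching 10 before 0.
P(hit 10 before 0) = (1 − (8/3)^6) / (1 − (8/3)^10) = 384993/19521505

Let u_k denote P(reach 10 before 0 | start at k). Boundary: u_0 = 0, u_10 = 1. Recurrence: u_k = 3/11·u_{k+1} + 8/11·u_{k-1} for 1 ≤ k ≤ 9. Try u_k = A + B·r^k with r = q/p = (8/11)/(3/11) = 8/3. Substitution satisfies the recurrence; boundary conditions give:
  u_k = (1 − r^k) / (1 − r^N) = (1 − (8/3)^6) / (1 − (8/3)^10) = 384993/19521505.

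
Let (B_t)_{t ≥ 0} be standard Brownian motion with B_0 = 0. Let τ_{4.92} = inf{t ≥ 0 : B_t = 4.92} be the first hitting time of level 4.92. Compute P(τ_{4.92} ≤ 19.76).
P(τ_{4.92} ≤ 19.76) = 2(1 − Φ(4.92/√19.76)) = 2(1 − Φ(1.1068)) ≈ 0.2684

By the reflection principle for standard BM, P(τ_b ≤ t) = 2 · P(B_t ≥ b). Since B_t ~ N(0, t), P(B_t ≥ 4.92) = 1 − Φ(4.92/√t) = 1 − Φ(4.92/√19.76) = 1 − Φ(1.1068) ≈ 0.13419. Doubling: P(τ_{4.92} ≤ 19.76) ≈ 2 · 0.13419 = 0.26838 ≈ 0.2684.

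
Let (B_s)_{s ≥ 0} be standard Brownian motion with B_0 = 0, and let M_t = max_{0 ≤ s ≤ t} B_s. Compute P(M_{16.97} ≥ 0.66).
P(M_{16.97} ≥ 0.66) = 2·P(B_{16.97} ≥ 0.66) = 2(1 − Φ(0.66/√16.97)) ≈ 0.8727

By the reflection principle for Brownian motion, P(M_t ≥ a) = 2 · P(B_t ≥ a) for a ≥ 0. Since B_t ~ N(0, t), P(B_t ≥ 0.66) = 1 − Φ(0.66/√t) = 1 − Φ(0.66/√16.97) = 1 − Φ(0.1602). So
  P(M_{16.97} ≥ 0.66) = 2(1 − Φ(0.1602)) ≈ 0.8727.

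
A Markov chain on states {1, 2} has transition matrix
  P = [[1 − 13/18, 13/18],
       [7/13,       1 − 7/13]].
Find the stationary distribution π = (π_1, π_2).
π_1 = 126/295, π_2 = 169/295

Solve πP = π with π_1 + π_2 = 1. From πP = π: π_1 · (1 − 13/18) + π_2 · 7/13 = π_1 ⇒ π_2 · 7/13 = π_1 · 13/18 ⇒ π_2/π_1 = (13/18)/(7/13) = 169/126. Together with π_1 + π_2 = 1:
  π_1 = (7/13)/(13/18 + 7/13) = (7/13)/(295/234) = 126/295,
  π_2 = (13/18)/(13/18 + 7/13) = (13/18)/(295/234) = 169/295.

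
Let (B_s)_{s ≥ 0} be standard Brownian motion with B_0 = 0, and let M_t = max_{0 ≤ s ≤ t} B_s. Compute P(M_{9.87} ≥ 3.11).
P(M_{9.87} ≥ 3.11) = 2·P(B_{9.87} ≥ 3.11) = 2(1 − Φ(3.11/√9.87)) ≈ 0.3222

By the reflection principle for Brownian motion, P(M_t ≥ a) = 2 · P(B_t ≥ a) for a ≥ 0. Since B_t ~ N(0, t), P(B_t ≥ 3.11) = 1 − Φ(3.11/√t) = 1 − Φ(3.11/√9.87) = 1 − Φ(0.9899). So
  P(M_{9.87} ≥ 3.11) = 2(1 − Φ(0.9899)) ≈ 0.3222.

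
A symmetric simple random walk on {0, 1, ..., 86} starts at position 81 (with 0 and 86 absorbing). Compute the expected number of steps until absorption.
E[τ | X_0 = 81] = 405

Let v_k = E[τ | X_0 = k]. Boundary: v_0 = v_86 = 0. Recurrence: v_k = 1 + (v_{k-1} + v_{k+1})/2 for 1 ≤ k ≤ 85. The particular solution to v_k − (v_{k-1} + v_{k+1})/2 = 1 is v_k = −k^2. Adding homogeneous solution A + B k and matching boundaries gives v_k = k (86 − k). Substituting k = 81: v_81 = 81 · 5 = 405.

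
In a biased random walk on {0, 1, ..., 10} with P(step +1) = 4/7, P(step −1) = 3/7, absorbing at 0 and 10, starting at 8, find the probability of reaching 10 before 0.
P(hit 10 before 0) = (1 − (3/4)^8) / (1 − (3/4)^10) = 134800/141361

Let u_k denote P(reach 10 before 0 | start at k). Boundary: u_0 = 0, u_10 = 1. Recurrence: u_k = 4/7·u_{k+1} + 3/7·u_{k-1} for 1 ≤ k ≤ 9. Try u_k = A + B·r^k with r = q/p = (3/7)/(4/7) = 3/4. Substitution satisfies the recurrence; boundary conditions give:
  u_k = (1 − r^k) / (1 − r^N) = (1 − (3/4)^8) / (1 − (3/4)^10) = 134800/141361.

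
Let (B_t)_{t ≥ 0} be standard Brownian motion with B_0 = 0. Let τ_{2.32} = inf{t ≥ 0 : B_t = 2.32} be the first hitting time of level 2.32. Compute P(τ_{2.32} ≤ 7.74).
P(τ_{2.32} ≤ 7.74) = 2(1 − Φ(2.32/√7.74)) = 2(1 − Φ(0.8339)) ≈ 0.4043

By the reflection principle for standard BM, P(τ_b ≤ t) = 2 · P(B_t ≥ b). Since B_t ~ N(0, t), P(B_t ≥ 2.32) = 1 − Φ(2.32/√t) = 1 − Φ(2.32/√7.74) = 1 − Φ(0.8339) ≈ 0.20217. Doubling: P(τ_{2.32} ≤ 7.74) ≈ 2 · 0.20217 = 0.40434 ≈ 0.4043.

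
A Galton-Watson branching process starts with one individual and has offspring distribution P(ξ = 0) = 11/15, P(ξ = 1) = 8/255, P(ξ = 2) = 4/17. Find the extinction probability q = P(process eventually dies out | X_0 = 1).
q = 1

Mean offspring μ = 0·11/15 + 1·8/255 + 2·4/17 = 128/255 ≤ 1. For μ ≤ 1 with offspring not concentrated at 1, the Galton-Watson process goes extinct almost surely, so q = 1.
(Algebraic check: The pgf is f(s) = 11/15 + 8/255·s + 4/17·s². The extinction probability q is the smallest fixed point of f in [0, 1]. Setting s = f(s):
  4/17·s² + (8/255 − 1)·s + 11/15 = 0
  4/17·s² − (11/15 + 4/17)·s + 11/15 = 0
which factors as (s − 1)·(4/17·s − 11/15) = 0, giving roots s = 1 and s = (11/15)/(4/17) = 187/60. Since 187/60 ≥ 1, the smallest root in [0, 1] is s = 1.)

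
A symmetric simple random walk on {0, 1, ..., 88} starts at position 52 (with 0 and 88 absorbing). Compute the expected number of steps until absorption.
E[τ | X_0 = 52] = 1872

Let v_k = E[τ | X_0 = k]. Boundary: v_0 = v_88 = 0. Recurrence: v_k = 1 + (v_{k-1} + v_{k+1})/2 for 1 ≤ k ≤ 87. The particular solution to v_k − (v_{k-1} + v_{k+1})/2 = 1 is v_k = −k^2. Adding homogeneous solution A + B k and matching boundaries gives v_k = k (88 − k). Substituting k = 52: v_52 = 52 · 36 = 1872.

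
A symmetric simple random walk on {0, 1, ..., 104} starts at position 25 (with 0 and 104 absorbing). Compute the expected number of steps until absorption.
E[τ | X_0 = 25] = 1975

Let v_k = E[τ | X_0 = k]. Boundary: v_0 = v_104 = 0. Recurrence: v_k = 1 + (v_{k-1} + v_{k+1})/2 for 1 ≤ k ≤ 103. The particular solution to v_k − (v_{k-1} + v_{k+1})/2 = 1 is v_k = −k^2. Adding homogeneous solution A + B k and matching boundaries gives v_k = k (104 − k). Substituting k = 25: v_25 = 25 · 79 = 1975.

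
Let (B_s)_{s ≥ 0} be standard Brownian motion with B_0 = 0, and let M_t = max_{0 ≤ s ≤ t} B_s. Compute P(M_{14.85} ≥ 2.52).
P(M_{14.85} ≥ 2.52) = 2·P(B_{14.85} ≥ 2.52) = 2(1 − Φ(2.52/√14.85)) ≈ 0.5132

By the reflection principle for Brownian motion, P(M_t ≥ a) = 2 · P(B_t ≥ a) for a ≥ 0. Since B_t ~ N(0, t), P(B_t ≥ 2.52) = 1 − Φ(2.52/√t) = 1 − Φ(2.52/√14.85) = 1 − Φ(0.6539). So
  P(M_{14.85} ≥ 2.52) = 2(1 − Φ(0.6539)) ≈ 0.5132.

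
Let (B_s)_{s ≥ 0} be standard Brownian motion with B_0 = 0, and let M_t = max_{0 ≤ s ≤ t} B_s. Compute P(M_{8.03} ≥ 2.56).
P(M_{8.03} ≥ 2.56) = 2·P(B_{8.03} ≥ 2.56) = 2(1 − Φ(2.56/√8.03)) ≈ 0.3663

By the reflection principle for Brownian motion, P(M_t ≥ a) = 2 · P(B_t ≥ a) for a ≥ 0. Since B_t ~ N(0, t), P(B_t ≥ 2.56) = 1 − Φ(2.56/√t) = 1 − Φ(2.56/√8.03) = 1 − Φ(0.9034). So
  P(M_{8.03} ≥ 2.56) = 2(1 − Φ(0.9034)) ≈ 0.3663.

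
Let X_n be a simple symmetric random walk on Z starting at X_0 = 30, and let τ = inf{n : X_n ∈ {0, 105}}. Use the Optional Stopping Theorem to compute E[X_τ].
E[X_τ] = 30

X_n is a martingale and τ is a bounded-mean stopping time (indeed τ is finite a.s. with bounded expectation since the walk is in a bounded region). By the OST, E[X_τ] = E[X_0] = 30. Equivalently: E[X_τ] = 105 · P(hit 105 first) + 0 · P(hit 0 first) = 105 · (30/105) = 30.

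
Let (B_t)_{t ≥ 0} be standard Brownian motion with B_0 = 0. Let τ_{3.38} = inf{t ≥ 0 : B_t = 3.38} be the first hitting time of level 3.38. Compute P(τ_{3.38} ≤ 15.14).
P(τ_{3.38} ≤ 15.14) = 2(1 − Φ(3.38/√15.14)) = 2(1 − Φ(0.8687)) ≈ 0.3850

By the reflection principle for standard BM, P(τ_b ≤ t) = 2 · P(B_t ≥ b). Since B_t ~ N(0, t), P(B_t ≥ 3.38) = 1 − Φ(3.38/√t) = 1 − Φ(3.38/√15.14) = 1 − Φ(0.8687) ≈ 0.19251. Doubling: P(τ_{3.38} ≤ 15.14) ≈ 2 · 0.19251 = 0.38502 ≈ 0.3850.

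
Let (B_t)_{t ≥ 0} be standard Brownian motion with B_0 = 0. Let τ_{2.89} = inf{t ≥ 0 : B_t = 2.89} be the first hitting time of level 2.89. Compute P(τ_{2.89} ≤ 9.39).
P(τ_{2.89} ≤ 9.39) = 2(1 − Φ(2.89/√9.39)) = 2(1 − Φ(0.9431)) ≈ 0.3456

By the reflection principle for standard BM, P(τ_b ≤ t) = 2 · P(B_t ≥ b). Since B_t ~ N(0, t), P(B_t ≥ 2.89) = 1 − Φ(2.89/√t) = 1 − Φ(2.89/√9.39) = 1 − Φ(0.9431) ≈ 0.17281. Doubling: P(τ_{2.89} ≤ 9.39) ≈ 2 · 0.17281 = 0.34562 ≈ 0.3456.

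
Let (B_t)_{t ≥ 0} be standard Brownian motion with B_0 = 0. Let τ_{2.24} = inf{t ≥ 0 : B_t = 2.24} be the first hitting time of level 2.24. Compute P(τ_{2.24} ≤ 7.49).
P(τ_{2.24} ≤ 7.49) = 2(1 − Φ(2.24/√7.49)) = 2(1 − Φ(0.8185)) ≈ 0.4131

By the reflection principle for standard BM, P(τ_b ≤ t) = 2 · P(B_t ≥ b). Since B_t ~ N(0, t), P(B_t ≥ 2.24) = 1 − Φ(2.24/√t) = 1 − Φ(2.24/√7.49) = 1 − Φ(0.8185) ≈ 0.20654. Doubling: P(τ_{2.24} ≤ 7.49) ≈ 2 · 0.20654 = 0.41308 ≈ 0.4131.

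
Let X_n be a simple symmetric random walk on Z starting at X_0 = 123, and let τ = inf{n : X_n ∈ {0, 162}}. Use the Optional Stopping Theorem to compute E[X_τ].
E[X_τ] = 123

X_n is a martingale and τ is a bounded-mean stopping time (indeed τ is finite a.s. with bounded expectation since the walk is in a bounded region). By the OST, E[X_τ] = E[X_0] = 123. Equivalently: E[X_τ] = 162 · P(hit 162 first) + 0 · P(hit 0 first) = 162 · (123/162) = 123.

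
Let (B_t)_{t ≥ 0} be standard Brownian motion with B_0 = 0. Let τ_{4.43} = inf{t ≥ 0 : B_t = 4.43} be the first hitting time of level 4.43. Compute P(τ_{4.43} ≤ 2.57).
P(τ_{4.43} ≤ 2.57) = 2(1 − Φ(4.43/√2.57)) = 2(1 − Φ(2.7634)) ≈ 0.0057

By the reflection principle for standard BM, P(τ_b ≤ t) = 2 · P(B_t ≥ b). Since B_t ~ N(0, t), P(B_t ≥ 4.43) = 1 − Φ(4.43/√t) = 1 − Φ(4.43/√2.57) = 1 − Φ(2.7634) ≈ 0.00286. Doubling: P(τ_{4.43} ≤ 2.57) ≈ 2 · 0.00286 = 0.00572 ≈ 0.0057.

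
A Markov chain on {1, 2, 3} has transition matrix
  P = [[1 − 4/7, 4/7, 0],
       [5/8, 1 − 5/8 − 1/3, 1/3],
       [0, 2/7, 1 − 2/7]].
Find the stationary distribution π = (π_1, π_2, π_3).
π = (105/313, 96/313, 112/313)

This is a birth-death chain on three states, which satisfies detailed balance: π_1 · P_{12} = π_2 · P_{21} and π_2 · P_{23} = π_3 · P_{32}.
From π_1 · 4/7 = π_2 · 5/8: π_2/π_1 = (4/7)/(5/8) = 32/35.
From π_2 · 1/3 = π_3 · 2/7: π_3/π_2 = (1/3)/(2/7) = 7/6.
Take π_1 proportional to 1; then unnormalized π = (1, 32/35, 16/15). Normalize by dividing by the sum 313/105:
  π = (105/313, 96/313, 112/313).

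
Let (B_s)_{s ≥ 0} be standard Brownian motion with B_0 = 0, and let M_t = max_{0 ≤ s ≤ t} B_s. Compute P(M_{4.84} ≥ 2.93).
P(M_{4.84} ≥ 2.93) = 2·P(B_{4.84} ≥ 2.93) = 2(1 − Φ(2.93/√4.84)) ≈ 0.1829

By the reflection principle for Brownian motion, P(M_t ≥ a) = 2 · P(B_t ≥ a) for a ≥ 0. Since B_t ~ N(0, t), P(B_t ≥ 2.93) = 1 − Φ(2.93/√t) = 1 − Φ(2.93/√4.84) = 1 − Φ(1.3318). So
  P(M_{4.84} ≥ 2.93) = 2(1 − Φ(1.3318)) ≈ 0.1829.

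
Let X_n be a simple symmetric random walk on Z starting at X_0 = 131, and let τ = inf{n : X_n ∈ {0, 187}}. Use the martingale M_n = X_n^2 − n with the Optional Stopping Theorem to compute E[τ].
E[τ] = 7336

M_n = X_n^2 − n is a martingale (since E[X_{n+1}^2 | F_n] = X_n^2 + 1). By OST (τ has finite mean in a bounded region), E[M_τ] = E[M_0] = X_0^2 − 0 = 131^2 = 17161. Also E[M_τ] = E[X_τ^2] − E[τ]. The walk exits at 0 or 187, with P(hit 187 first) = 131/187, so E[X_τ^2] = 187^2 · 131/187 + 0 = 24497. Thus E[τ] = E[X_τ^2] − E[M_τ] = 24497 − 17161 = 7336 = 131(187 − 131) = 7336.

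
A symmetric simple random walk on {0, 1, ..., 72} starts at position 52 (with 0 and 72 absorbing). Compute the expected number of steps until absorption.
E[τ | X_0 = 52] = 1040

Let v_k = E[τ | X_0 = k]. Boundary: v_0 = v_72 = 0. Recurrence: v_k = 1 + (v_{k-1} + v_{k+1})/2 for 1 ≤ k ≤ 71. The particular solution to v_k − (v_{k-1} + v_{k+1})/2 = 1 is v_k = −k^2. Adding homogeneous solution A + B k and matching boundaries gives v_k = k (72 − k). Substituting k = 52: v_52 = 52 · 20 = 1040.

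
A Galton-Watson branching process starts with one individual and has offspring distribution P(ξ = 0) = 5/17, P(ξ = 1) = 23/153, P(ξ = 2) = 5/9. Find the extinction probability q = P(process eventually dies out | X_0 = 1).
q = 9/17

The pgf is f(s) = 5/17 + 23/153·s + 5/9·s². The extinction probability q is the smallest fixed point of f in [0, 1]. Setting s = f(s):
  5/9·s² + (23/153 − 1)·s + 5/17 = 0
  5/9·s² − (5/17 + 5/9)·s + 5/17 = 0
which factors as (s − 1)·(5/9·s − 5/17) = 0, giving roots s = 1 and s = (5/17)/(5/9) = 9/17.
Mean offspring μ = 23/153 + 2·5/9 = 193/153 > 1 (supercritical), so q < 1. The extinction probability is the smaller root: q = (5/17)/(5/9) = 9/17.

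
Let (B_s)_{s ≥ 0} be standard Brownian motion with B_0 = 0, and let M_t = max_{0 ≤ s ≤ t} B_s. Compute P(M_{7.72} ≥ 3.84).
P(M_{7.72} ≥ 3.84) = 2·P(B_{7.72} ≥ 3.84) = 2(1 − Φ(3.84/√7.72)) ≈ 0.1670

By the reflection principle for Brownian motion, P(M_t ≥ a) = 2 · P(B_t ≥ a) for a ≥ 0. Since B_t ~ N(0, t), P(B_t ≥ 3.84) = 1 − Φ(3.84/√t) = 1 − Φ(3.84/√7.72) = 1 − Φ(1.3820). So
  P(M_{7.72} ≥ 3.84) = 2(1 − Φ(1.3820)) ≈ 0.1670.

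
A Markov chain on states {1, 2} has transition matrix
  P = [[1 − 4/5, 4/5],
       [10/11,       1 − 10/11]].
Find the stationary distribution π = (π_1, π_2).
π_1 = 25/47, π_2 = 22/47

Solve πP = π with π_1 + π_2 = 1. From πP = π: π_1 · (1 − 4/5) + π_2 · 10/11 = π_1 ⇒ π_2 · 10/11 = π_1 · 4/5 ⇒ π_2/π_1 = (4/5)/(10/11) = 22/25. Together with π_1 + π_2 = 1:
  π_1 = (10/11)/(4/5 + 10/11) = (10/11)/(94/55) = 25/47,
  π_2 = (4/5)/(4/5 + 10/11) = (4/5)/(94/55) = 22/47.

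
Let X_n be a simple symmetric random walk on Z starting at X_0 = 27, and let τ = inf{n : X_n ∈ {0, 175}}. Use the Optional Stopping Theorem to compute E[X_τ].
E[X_τ] = 27

X_n is a martingale and τ is a bounded-mean stopping time (indeed τ is finite a.s. with bounded expectation since the walk is in a bounded region). By the OST, E[X_τ] = E[X_0] = 27. Equivalently: E[X_τ] = 175 · P(hit 175 first) + 0 · P(hit 0 first) = 175 · (27/175) = 27.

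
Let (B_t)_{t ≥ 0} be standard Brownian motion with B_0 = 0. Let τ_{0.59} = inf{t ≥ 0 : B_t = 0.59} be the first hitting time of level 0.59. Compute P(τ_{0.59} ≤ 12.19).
P(τ_{0.59} ≤ 12.19) = 2(1 − Φ(0.59/√12.19)) = 2(1 − Φ(0.1690)) ≈ 0.8658

By the reflection principle for standard BM, P(τ_b ≤ t) = 2 · P(B_t ≥ b). Since B_t ~ N(0, t), P(B_t ≥ 0.59) = 1 − Φ(0.59/√t) = 1 − Φ(0.59/√12.19) = 1 − Φ(0.1690) ≈ 0.43290. Doubling: P(τ_{0.59} ≤ 12.19) ≈ 2 · 0.43290 = 0.86580 ≈ 0.8658.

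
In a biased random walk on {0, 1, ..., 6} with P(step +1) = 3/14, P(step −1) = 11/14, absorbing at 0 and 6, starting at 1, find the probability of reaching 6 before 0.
P(hit 6 before 0) = (1 − (11/3)^1) / (1 − (11/3)^6) = 243/221354

Let u_k denote P(reach 6 before 0 | start at k). Boundary: u_0 = 0, u_6 = 1. Recurrence: u_k = 3/14·u_{k+1} + 11/14·u_{k-1} for 1 ≤ k ≤ 5. Try u_k = A + B·r^k with r = q/p = (11/14)/(3/14) = 11/3. Substitution satisfies the recurrence; boundary conditions give:
  u_k = (1 − r^k) / (1 − r^N) = (1 − (11/3)^1) / (1 − (11/3)^6) = 243/221354.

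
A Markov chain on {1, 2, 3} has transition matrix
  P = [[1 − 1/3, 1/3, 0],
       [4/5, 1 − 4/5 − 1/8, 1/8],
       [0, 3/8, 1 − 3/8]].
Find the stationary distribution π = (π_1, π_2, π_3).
π = (9/14, 15/56, 5/56)

This is a birth-death chain on three states, which satisfies detailed balance: π_1 · P_{12} = π_2 · P_{21} and π_2 · P_{23} = π_3 · P_{32}.
From π_1 · 1/3 = π_2 · 4/5: π_2/π_1 = (1/3)/(4/5) = 5/12.
From π_2 · 1/8 = π_3 · 3/8: π_3/π_2 = (1/8)/(3/8) = 1/3.
Take π_1 proportional to 1; then unnormalized π = (1, 5/12, 5/36). Normalize by dividing by the sum 14/9:
  π = (9/14, 15/56, 5/56).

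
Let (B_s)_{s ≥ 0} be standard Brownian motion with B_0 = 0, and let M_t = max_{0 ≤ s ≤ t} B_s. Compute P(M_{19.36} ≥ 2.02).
P(M_{19.36} ≥ 2.02) = 2·P(B_{19.36} ≥ 2.02) = 2(1 − Φ(2.02/√19.36)) ≈ 0.6462

By the reflection principle for Brownian motion, P(M_t ≥ a) = 2 · P(B_t ≥ a) for a ≥ 0. Since B_t ~ N(0, t), P(B_t ≥ 2.02) = 1 − Φ(2.02/√t) = 1 − Φ(2.02/√19.36) = 1 − Φ(0.4591). So
  P(M_{19.36} ≥ 2.02) = 2(1 − Φ(0.4591)) ≈ 0.6462.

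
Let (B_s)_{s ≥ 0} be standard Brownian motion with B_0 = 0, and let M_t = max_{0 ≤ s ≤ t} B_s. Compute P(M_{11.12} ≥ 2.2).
P(M_{11.12} ≥ 2.2) = 2·P(B_{11.12} ≥ 2.2) = 2(1 − Φ(2.2/√11.12)) ≈ 0.5094

By the reflection principle for Brownian motion, P(M_t ≥ a) = 2 · P(B_t ≥ a) for a ≥ 0. Since B_t ~ N(0, t), P(B_t ≥ 2.2) = 1 − Φ(2.2/√t) = 1 − Φ(2.2/√11.12) = 1 − Φ(0.6597). So
  P(M_{11.12} ≥ 2.2) = 2(1 − Φ(0.6597)) ≈ 0.5094.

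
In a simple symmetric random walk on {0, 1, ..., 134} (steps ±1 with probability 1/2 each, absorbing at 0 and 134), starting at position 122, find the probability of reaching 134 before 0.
P(hit 134 before 0) = 122/134 = 61/67

Let u_k = P(hit 134 before 0 | start at k). Then u_0 = 0, u_134 = 1, and u_k = u_{k-1}/2 + u_{k+1}/2 for 1 ≤ k ≤ 133. This harmonic recurrence is solved by u_k = k/134, giving u_122 = 122/134 = 61/67.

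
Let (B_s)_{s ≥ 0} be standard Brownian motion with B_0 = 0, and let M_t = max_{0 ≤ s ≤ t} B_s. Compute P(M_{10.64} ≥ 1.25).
P(M_{10.64} ≥ 1.25) = 2·P(B_{10.64} ≥ 1.25) = 2(1 − Φ(1.25/√10.64)) ≈ 0.7016

By the reflection principle for Brownian motion, P(M_t ≥ a) = 2 · P(B_t ≥ a) for a ≥ 0. Since B_t ~ N(0, t), P(B_t ≥ 1.25) = 1 − Φ(1.25/√t) = 1 − Φ(1.25/√10.64) = 1 − Φ(0.3832). So
  P(M_{10.64} ≥ 1.25) = 2(1 − Φ(0.3832)) ≈ 0.7016.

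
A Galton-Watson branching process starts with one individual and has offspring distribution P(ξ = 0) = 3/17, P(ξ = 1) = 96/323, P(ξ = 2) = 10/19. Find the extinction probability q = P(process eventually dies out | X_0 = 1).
q = 57/170

The pgf is f(s) = 3/17 + 96/323·s + 10/19·s². The extinction probability q is the smallest fixed point of f in [0, 1]. Setting s = f(s):
  10/19·s² + (96/323 − 1)·s + 3/17 = 0
  10/19·s² − (3/17 + 10/19)·s + 3/17 = 0
which factors as (s − 1)·(10/19·s − 3/17) = 0, giving roots s = 1 and s = (3/17)/(10/19) = 57/170.
Mean offspring μ = 96/323 + 2·10/19 = 436/323 > 1 (supercritical), so q < 1. The extinction probability is the smaller root: q = (3/17)/(10/19) = 57/170.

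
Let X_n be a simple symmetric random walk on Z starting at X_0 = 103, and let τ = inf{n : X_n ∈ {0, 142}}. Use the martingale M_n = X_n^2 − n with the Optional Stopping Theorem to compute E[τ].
E[τ] = 4017

M_n = X_n^2 − n is a martingale (since E[X_{n+1}^2 | F_n] = X_n^2 + 1). By OST (τ has finite mean in a bounded region), E[M_τ] = E[M_0] = X_0^2 − 0 = 103^2 = 10609. Also E[M_τ] = E[X_τ^2] − E[τ]. The walk exits at 0 or 142, with P(hit 142 first) = 103/142, so E[X_τ^2] = 142^2 · 103/142 + 0 = 14626. Thus E[τ] = E[X_τ^2] − E[M_τ] = 14626 − 10609 = 4017 = 103(142 − 103) = 4017.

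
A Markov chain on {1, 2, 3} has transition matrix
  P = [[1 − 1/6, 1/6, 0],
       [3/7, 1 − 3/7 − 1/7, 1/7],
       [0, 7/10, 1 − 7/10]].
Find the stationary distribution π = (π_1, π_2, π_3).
π = (126/185, 49/185, 2/37)

This is a birth-death chain on three states, which satisfies detailed balance: π_1 · P_{12} = π_2 · P_{21} and π_2 · P_{23} = π_3 · P_{32}.
From π_1 · 1/6 = π_2 · 3/7: π_2/π_1 = (1/6)/(3/7) = 7/18.
From π_2 · 1/7 = π_3 · 7/10: π_3/π_2 = (1/7)/(7/10) = 10/49.
Take π_1 proportional to 1; then unnormalized π = (1, 7/18, 5/63). Normalize by dividing by the sum 185/126:
  π = (126/185, 49/185, 2/37).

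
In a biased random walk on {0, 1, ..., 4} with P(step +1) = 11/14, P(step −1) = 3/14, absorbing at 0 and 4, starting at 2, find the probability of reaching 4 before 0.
P(hit 4 before 0) = (1 − (3/11)^2) / (1 − (3/11)^4) = 121/130

Let u_k denote P(reach 4 before 0 | start at k). Boundary: u_0 = 0, u_4 = 1. Recurrence: u_k = 11/14·u_{k+1} + 3/14·u_{k-1} for 1 ≤ k ≤ 3. Try u_k = A + B·r^k with r = q/p = (3/14)/(11/14) = 3/11. Substitution satisfies the recurrence; boundary conditions give:
  u_k = (1 − r^k) / (1 − r^N) = (1 − (3/11)^2) / (1 − (3/11)^4) = 121/130.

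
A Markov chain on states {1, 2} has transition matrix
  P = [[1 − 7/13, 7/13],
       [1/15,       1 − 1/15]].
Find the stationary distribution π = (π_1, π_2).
π_1 = 13/118, π_2 = 105/118

Solve πP = π with π_1 + π_2 = 1. From πP = π: π_1 · (1 − 7/13) + π_2 · 1/15 = π_1 ⇒ π_2 · 1/15 = π_1 · 7/13 ⇒ π_2/π_1 = (7/13)/(1/15) = 105/13. Together with π_1 + π_2 = 1:
  π_1 = (1/15)/(7/13 + 1/15) = (1/15)/(118/195) = 13/118,
  π_2 = (7/13)/(7/13 + 1/15) = (7/13)/(118/195) = 105/118.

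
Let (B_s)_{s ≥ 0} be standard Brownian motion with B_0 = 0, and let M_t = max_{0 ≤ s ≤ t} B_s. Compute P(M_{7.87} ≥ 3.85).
P(M_{7.87} ≥ 3.85) = 2·P(B_{7.87} ≥ 3.85) = 2(1 − Φ(3.85/√7.87)) ≈ 0.1699

By the reflection principle for Brownian motion, P(M_t ≥ a) = 2 · P(B_t ≥ a) for a ≥ 0. Since B_t ~ N(0, t), P(B_t ≥ 3.85) = 1 − Φ(3.85/√t) = 1 − Φ(3.85/√7.87) = 1 − Φ(1.3724). So
  P(M_{7.87} ≥ 3.85) = 2(1 − Φ(1.3724)) ≈ 0.1699.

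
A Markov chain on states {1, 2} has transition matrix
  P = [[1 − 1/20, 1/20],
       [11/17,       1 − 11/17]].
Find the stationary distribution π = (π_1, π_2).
π_1 = 220/237, π_2 = 17/237

Solve πP = π with π_1 + π_2 = 1. From πP = π: π_1 · (1 − 1/20) + π_2 · 11/17 = π_1 ⇒ π_2 · 11/17 = π_1 · 1/20 ⇒ π_2/π_1 = (1/20)/(11/17) = 17/220. Together with π_1 + π_2 = 1:
  π_1 = (11/17)/(1/20 + 11/17) = (11/17)/(237/340) = 220/237,
  π_2 = (1/20)/(1/20 + 11/17) = (1/20)/(237/340) = 17/237.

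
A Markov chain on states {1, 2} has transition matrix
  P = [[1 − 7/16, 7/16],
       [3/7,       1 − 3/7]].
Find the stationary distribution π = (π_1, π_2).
π_1 = 48/97, π_2 = 49/97

Solve πP = π with π_1 + π_2 = 1. From πP = π: π_1 · (1 − 7/16) + π_2 · 3/7 = π_1 ⇒ π_2 · 3/7 = π_1 · 7/16 ⇒ π_2/π_1 = (7/16)/(3/7) = 49/48. Together with π_1 + π_2 = 1:
  π_1 = (3/7)/(7/16 + 3/7) = (3/7)/(97/112) = 48/97,
  π_2 = (7/16)/(7/16 + 3/7) = (7/16)/(97/112) = 49/97.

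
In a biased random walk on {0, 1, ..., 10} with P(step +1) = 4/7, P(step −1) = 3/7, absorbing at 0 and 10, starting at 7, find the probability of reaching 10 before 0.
P(hit 10 before 0) = (1 − (3/4)^7) / (1 − (3/4)^10) = 908608/989527

Let u_k denote P(reach 10 before 0 | start at k). Boundary: u_0 = 0, u_10 = 1. Recurrence: u_k = 4/7·u_{k+1} + 3/7·u_{k-1} for 1 ≤ k ≤ 9. Try u_k = A + B·r^k with r = q/p = (3/7)/(4/7) = 3/4. Substitution satisfies the recurrence; boundary conditions give:
  u_k = (1 − r^k) / (1 − r^N) = (1 − (3/4)^7) / (1 − (3/4)^10) = 908608/989527.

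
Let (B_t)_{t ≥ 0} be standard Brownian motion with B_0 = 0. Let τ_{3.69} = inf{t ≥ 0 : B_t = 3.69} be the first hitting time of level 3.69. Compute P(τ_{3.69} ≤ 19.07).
P(τ_{3.69} ≤ 19.07) = 2(1 − Φ(3.69/√19.07)) = 2(1 − Φ(0.8450)) ≈ 0.3981

By the reflection principle for standard BM, P(τ_b ≤ t) = 2 · P(B_t ≥ b). Since B_t ~ N(0, t), P(B_t ≥ 3.69) = 1 − Φ(3.69/√t) = 1 − Φ(3.69/√19.07) = 1 − Φ(0.8450) ≈ 0.19906. Doubling: P(τ_{3.69} ≤ 19.07) ≈ 2 · 0.19906 = 0.39812 ≈ 0.3981.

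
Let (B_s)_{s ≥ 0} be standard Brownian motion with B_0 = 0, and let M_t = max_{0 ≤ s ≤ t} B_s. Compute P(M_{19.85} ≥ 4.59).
P(M_{19.85} ≥ 4.59) = 2·P(B_{19.85} ≥ 4.59) = 2(1 − Φ(4.59/√19.85)) ≈ 0.3029

By the reflection principle for Brownian motion, P(M_t ≥ a) = 2 · P(B_t ≥ a) for a ≥ 0. Since B_t ~ N(0, t), P(B_t ≥ 4.59) = 1 − Φ(4.59/√t) = 1 − Φ(4.59/√19.85) = 1 − Φ(1.0302). So
  P(M_{19.85} ≥ 4.59) = 2(1 − Φ(1.0302)) ≈ 0.3029.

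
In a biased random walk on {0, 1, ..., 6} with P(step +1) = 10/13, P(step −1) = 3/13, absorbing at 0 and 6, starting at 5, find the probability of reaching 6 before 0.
P(hit 6 before 0) = (1 − (3/10)^5) / (1 − (3/10)^6) = 142510/142753

Let u_k denote P(reach 6 before 0 | start at k). Boundary: u_0 = 0, u_6 = 1. Recurrence: u_k = 10/13·u_{k+1} + 3/13·u_{k-1} for 1 ≤ k ≤ 5. Try u_k = A + B·r^k with r = q/p = (3/13)/(10/13) = 3/10. Substitution satisfies the recurrence; boundary conditions give:
  u_k = (1 − r^k) / (1 − r^N) = (1 − (3/10)^5) / (1 − (3/10)^6) = 142510/142753.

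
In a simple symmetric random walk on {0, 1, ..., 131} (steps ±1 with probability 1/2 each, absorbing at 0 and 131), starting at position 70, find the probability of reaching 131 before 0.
P(hit 131 before 0) = 70/131

Let u_k = P(hit 131 before 0 | start at k). Then u_0 = 0, u_131 = 1, and u_k = u_{k-1}/2 + u_{k+1}/2 for 1 ≤ k ≤ 130. This harmonic recurrence is solved by u_k = k/131, giving u_70 = 70/131.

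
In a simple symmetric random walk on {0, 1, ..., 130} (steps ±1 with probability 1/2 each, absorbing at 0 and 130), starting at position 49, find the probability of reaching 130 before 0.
P(hit 130 before 0) = 49/130

Let u_k = P(hit 130 before 0 | start at k). Then u_0 = 0, u_130 = 1, and u_k = u_{k-1}/2 + u_{k+1}/2 for 1 ≤ k ≤ 129. This harmonic recurrence is solved by u_k = k/130, giving u_49 = 49/130.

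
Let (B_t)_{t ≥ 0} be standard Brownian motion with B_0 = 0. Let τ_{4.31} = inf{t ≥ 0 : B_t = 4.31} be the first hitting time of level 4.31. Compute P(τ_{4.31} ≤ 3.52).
P(τ_{4.31} ≤ 3.52) = 2(1 − Φ(4.31/√3.52)) = 2(1 − Φ(2.2972)) ≈ 0.0216

By the reflection principle for standard BM, P(τ_b ≤ t) = 2 · P(B_t ≥ b). Since B_t ~ N(0, t), P(B_t ≥ 4.31) = 1 − Φ(4.31/√t) = 1 − Φ(4.31/√3.52) = 1 − Φ(2.2972) ≈ 0.01080. Doubling: P(τ_{4.31} ≤ 3.52) ≈ 2 · 0.01080 = 0.02160 ≈ 0.0216.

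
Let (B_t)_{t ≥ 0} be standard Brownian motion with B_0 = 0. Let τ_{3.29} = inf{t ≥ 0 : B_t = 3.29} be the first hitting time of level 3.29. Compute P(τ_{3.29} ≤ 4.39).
P(τ_{3.29} ≤ 4.39) = 2(1 − Φ(3.29/√4.39)) = 2(1 − Φ(1.5702)) ≈ 0.1164

By the reflection principle for standard BM, P(τ_b ≤ t) = 2 · P(B_t ≥ b). Since B_t ~ N(0, t), P(B_t ≥ 3.29) = 1 − Φ(3.29/√t) = 1 − Φ(3.29/√4.39) = 1 − Φ(1.5702) ≈ 0.05818. Doubling: P(τ_{3.29} ≤ 4.39) ≈ 2 · 0.05818 = 0.11636 ≈ 0.1164.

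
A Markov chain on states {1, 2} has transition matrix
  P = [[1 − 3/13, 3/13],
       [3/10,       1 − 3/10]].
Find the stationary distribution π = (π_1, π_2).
π_1 = 13/23, π_2 = 10/23

Solve πP = π with π_1 + π_2 = 1. From πP = π: π_1 · (1 − 3/13) + π_2 · 3/10 = π_1 ⇒ π_2 · 3/10 = π_1 · 3/13 ⇒ π_2/π_1 = (3/13)/(3/10) = 10/13. Together with π_1 + π_2 = 1:
  π_1 = (3/10)/(3/13 + 3/10) = (3/10)/(69/130) = 13/23,
  π_2 = (3/13)/(3/13 + 3/10) = (3/13)/(69/130) = 10/23.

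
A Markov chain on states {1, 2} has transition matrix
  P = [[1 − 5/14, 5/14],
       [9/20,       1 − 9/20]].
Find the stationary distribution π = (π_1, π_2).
π_1 = 63/113, π_2 = 50/113

Solve πP = π with π_1 + π_2 = 1. From πP = π: π_1 · (1 − 5/14) + π_2 · 9/20 = π_1 ⇒ π_2 · 9/20 = π_1 · 5/14 ⇒ π_2/π_1 = (5/14)/(9/20) = 50/63. Together with π_1 + π_2 = 1:
  π_1 = (9/20)/(5/14 + 9/20) = (9/20)/(113/140) = 63/113,
  π_2 = (5/14)/(5/14 + 9/20) = (5/14)/(113/140) = 50/113.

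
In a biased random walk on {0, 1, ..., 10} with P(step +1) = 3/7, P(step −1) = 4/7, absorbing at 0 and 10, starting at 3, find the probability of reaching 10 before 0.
P(hit 10 before 0) = (1 − (4/3)^3) / (1 − (4/3)^10) = 80919/989527

Let u_k denote P(reach 10 before 0 | start at k). Boundary: u_0 = 0, u_10 = 1. Recurrence: u_k = 3/7·u_{k+1} + 4/7·u_{k-1} for 1 ≤ k ≤ 9. Try u_k = A + B·r^k with r = q/p = (4/7)/(3/7) = 4/3. Substitution satisfies the recurrence; boundary conditions give:
  u_k = (1 − r^k) / (1 − r^N) = (1 − (4/3)^3) / (1 − (4/3)^10) = 80919/989527.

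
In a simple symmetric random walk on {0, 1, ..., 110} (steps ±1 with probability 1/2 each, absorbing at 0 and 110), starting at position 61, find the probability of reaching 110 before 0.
P(hit 110 before 0) = 61/110

Let u_k = P(hit 110 before 0 | start at k). Then u_0 = 0, u_110 = 1, and u_k = u_{k-1}/2 + u_{k+1}/2 for 1 ≤ k ≤ 109. This harmonic recurrence is solved by u_k = k/110, giving u_61 = 61/110.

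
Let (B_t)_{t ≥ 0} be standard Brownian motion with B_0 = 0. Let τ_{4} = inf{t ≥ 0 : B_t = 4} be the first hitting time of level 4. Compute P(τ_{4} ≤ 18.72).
P(τ_{4} ≤ 18.72) = 2(1 − Φ(4/√18.72)) = 2(1 − Φ(0.9245)) ≈ 0.3552

By the reflection principle for standard BM, P(τ_b ≤ t) = 2 · P(B_t ≥ b). Since B_t ~ N(0, t), P(B_t ≥ 4) = 1 − Φ(4/√t) = 1 − Φ(4/√18.72) = 1 − Φ(0.9245) ≈ 0.17761. Doubling: P(τ_{4} ≤ 18.72) ≈ 2 · 0.17761 = 0.35522 ≈ 0.3552.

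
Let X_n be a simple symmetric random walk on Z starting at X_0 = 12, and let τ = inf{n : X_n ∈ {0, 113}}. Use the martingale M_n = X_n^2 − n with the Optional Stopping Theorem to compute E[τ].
E[τ] = 1212

M_n = X_n^2 − n is a martingale (since E[X_{n+1}^2 | F_n] = X_n^2 + 1). By OST (τ has finite mean in a bounded region), E[M_τ] = E[M_0] = X_0^2 − 0 = 12^2 = 144. Also E[M_τ] = E[X_τ^2] − E[τ]. The walk exits at 0 or 113, with P(hit 113 first) = 12/113, so E[X_τ^2] = 113^2 · 12/113 + 0 = 1356. Thus E[τ] = E[X_τ^2] − E[M_τ] = 1356 − 144 = 1212 = 12(113 − 12) = 1212.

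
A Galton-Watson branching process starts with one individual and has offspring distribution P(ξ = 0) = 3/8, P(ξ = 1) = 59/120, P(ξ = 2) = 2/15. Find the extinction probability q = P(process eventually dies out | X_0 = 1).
q = 1

Mean offspring μ = 0·3/8 + 1·59/120 + 2·2/15 = 91/120 ≤ 1. For μ ≤ 1 with offspring not concentrated at 1, the Galton-Watson process goes extinct almost surely, so q = 1.
(Algebraic check: The pgf is f(s) = 3/8 + 59/120·s + 2/15·s². The extinction probability q is the smallest fixed point of f in [0, 1]. Setting s = f(s):
  2/15·s² + (59/120 − 1)·s + 3/8 = 0
  2/15·s² − (3/8 + 2/15)·s + 3/8 = 0
which factors as (s − 1)·(2/15·s − 3/8) = 0, giving roots s = 1 and s = (3/8)/(2/15) = 45/16. Since 45/16 ≥ 1, the smallest root in [0, 1] is s = 1.)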